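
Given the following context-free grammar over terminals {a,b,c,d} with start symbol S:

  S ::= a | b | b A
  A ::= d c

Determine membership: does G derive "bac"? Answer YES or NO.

CNF form of G:
  S -> T2 A | a | b
  A -> T0 T1
  T0 -> d
  T1 -> c
  T2 -> b

CYK fill:
  [0..0]={S,T2}  "b"  orig:{S}
  [1..1]={S}  "a"
  [2..2]={T1}  "c"  orig:{}
  [0..1]=∅  "ba"
  [1..2]=∅  "ac"
  [0..2]=∅  "bac"

S ∉ T[0,2] ⇒ NO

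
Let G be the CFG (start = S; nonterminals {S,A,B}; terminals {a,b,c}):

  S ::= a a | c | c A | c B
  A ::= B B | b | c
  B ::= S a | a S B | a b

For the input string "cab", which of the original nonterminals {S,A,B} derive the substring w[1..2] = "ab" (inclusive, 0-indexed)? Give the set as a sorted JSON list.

CNF form of G:
  S -> T0 T0 | T2 A | T2 B | c
  A -> B B | b | c
  B -> S T0 | T0 T1 | T0 X3
  T0 -> a
  T1 -> b
  T2 -> c
  X3 -> S B

Fill CYK table bottom-up — only the sub-triangle for w[1..2]:
  T[1,1] 'a' = {T0}  orig:{}
  T[2,2] 'b' = {A,T1}  orig:{A}
  T[1,2] 'ab' = {B}

Original NTs in T[1,2] deriving "ab": ["B"]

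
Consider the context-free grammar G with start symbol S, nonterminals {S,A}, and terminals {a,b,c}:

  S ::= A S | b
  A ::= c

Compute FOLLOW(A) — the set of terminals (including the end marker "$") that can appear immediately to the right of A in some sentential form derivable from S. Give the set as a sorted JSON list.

Compute FIRST by fixpoint:
iter 1:
  A via A→c: +{c}
  S via S→A S: +{c}
  S via S→b: +{b}
  FIRST(S)={b,c}  FIRST(A)={c}
iter 2: — fixpoint
  FIRST(S)={b,c}  FIRST(A)={c}

FOLLOW sets:
FOLLOW(S) := {$}
iter 1:
  S→A S: FOLLOW(A) ⊇ FIRST(S) = {b,c}; new: +{b,c}
  FOLLOW(S)={$}  FOLLOW(A)={b,c}
iter 2: (no change)
  FOLLOW(S)={$}  FOLLOW(A)={b,c}

FOLLOW(A) = ["b", "c"]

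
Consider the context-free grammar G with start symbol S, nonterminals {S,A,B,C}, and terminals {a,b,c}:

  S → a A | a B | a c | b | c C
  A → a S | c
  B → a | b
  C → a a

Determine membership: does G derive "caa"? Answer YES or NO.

Convert to CNF:
  S -> T0 A | T0 B | T0 T1 | T1 C | b
  A -> T0 S | c
  B -> a | b
  C -> T0 T0
  T0 -> a
  T1 -> c

CYK table (by increasing span):
  cell(0,0) c: {A,T1}  orig:{A}
  cell(1,1) a: {B,T0}  orig:{B}
  cell(2,2) a: {B,T0}  orig:{B}
  cell(0,1) ca: ∅
  cell(1,2) aa: {C,S}
  cell(0,2) caa: {S}

S ∈ T[0,2] ⇒ YES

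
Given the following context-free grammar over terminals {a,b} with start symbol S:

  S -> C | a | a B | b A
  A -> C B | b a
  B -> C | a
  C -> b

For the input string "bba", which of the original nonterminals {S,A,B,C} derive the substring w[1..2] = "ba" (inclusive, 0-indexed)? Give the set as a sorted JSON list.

Convert to CNF:
  S -> T0 A | T1 B | a | b
  A -> C B | T0 T1
  B -> a | b
  C -> b
  T0 -> b
  T1 -> a

Fill CYK table bottom-up — only the sub-triangle for w[1..2]:
  T[1,1] 'b' = {B,C,S,T0}  orig:{B,C,S}
  T[2,2] 'a' = {B,S,T1}  orig:{B,S}
  T[1,2] 'ba' = {A}

Original NTs in T[1,2] deriving "ba": ["A"]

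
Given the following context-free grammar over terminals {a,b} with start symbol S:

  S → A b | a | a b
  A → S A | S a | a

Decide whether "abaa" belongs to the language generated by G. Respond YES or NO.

Convert to CNF:
  S -> A T1 | T0 T1 | a
  A -> S A | S T0 | a
  T0 -> a
  T1 -> b

CYK table (by increasing span):
  cell(0,0) a: {A,S,T0}  orig:{A,S}
  cell(1,1) b: {T1}  orig:{}
  cell(2,2) a: {A,S,T0}  orig:{A,S}
  cell(3,3) a: {A,S,T0}  orig:{A,S}
  cell(0,1) ab: {S}
  cell(1,2) ba: ∅
  cell(2,3) aa: {A}
  cell(0,2) aba: {A}
  cell(1,3) baa: ∅
  cell(0,3) abaa: {A}

S ∉ T[0,3] ⇒ NO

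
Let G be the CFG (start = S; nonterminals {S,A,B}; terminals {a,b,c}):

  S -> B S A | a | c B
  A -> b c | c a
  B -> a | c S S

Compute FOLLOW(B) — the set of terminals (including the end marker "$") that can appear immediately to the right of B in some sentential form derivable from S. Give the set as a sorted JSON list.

FIRST iteration:
round 1:
  A via A→b c: +{b}
  A via A→c a: +{c}
  B via B→a: +{a}
  B via B→c S S: +{c}
  S via S→B S A: +{a,c}
  FIRST(S)={a,c}  FIRST(A)={b,c}  FIRST(B)={a,c}
round 2: (stable)
  FIRST(S)={a,c}  FIRST(A)={b,c}  FIRST(B)={a,c}

FOLLOW sets:
seed FOLLOW(S) with $
iter 1:
  B→c S S: FOLLOW(S) ⊇ FIRST(S) = {a,c}; new: +{a,c}
  S→B S A: FOLLOW(B) ⊇ FIRST(S) = {a,c}; new: +{a,c}
  S→B S A: FOLLOW(S) ⊇ FIRST(A) = {b,c}; new: +{b}
  S→B S A: FOLLOW(A) ⊇ FOLLOW(S) ⊇ {$,a,b,c}; new: +{$,a,b,c}
  S→c B: FOLLOW(B) ⊇ FOLLOW(S) ⊇ {$,a,b,c}; new: +{$,b}
  FOLLOW[S]={$,a,b,c}  FOLLOW[A]={$,a,b,c}  FOLLOW[B]={$,a,b,c}
iter 2: (stable)
  FOLLOW[S]={$,a,b,c}  FOLLOW[A]={$,a,b,c}  FOLLOW[B]={$,a,b,c}

FOLLOW(B) = ["$", "a", "b", "c"]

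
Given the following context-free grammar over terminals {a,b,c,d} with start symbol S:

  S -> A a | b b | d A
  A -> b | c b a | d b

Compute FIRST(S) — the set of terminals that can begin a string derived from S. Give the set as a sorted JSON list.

FIRST iteration:
iter 1:
  A via A→b: +{b}
  A via A→c b a: +{c}
  A via A→d b: +{d}
  S via S→A a: +{b,c,d}
  S: {b,c,d}  A: {b,c,d}
iter 2: (no change)
  S: {b,c,d}  A: {b,c,d}

FIRST(S) = ["b", "c", "d"]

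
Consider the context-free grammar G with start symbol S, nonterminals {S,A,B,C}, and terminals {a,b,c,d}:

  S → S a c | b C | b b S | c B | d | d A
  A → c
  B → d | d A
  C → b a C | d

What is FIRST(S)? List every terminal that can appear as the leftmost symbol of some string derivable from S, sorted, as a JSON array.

Compute FIRST by fixpoint:
round 1:
  A via A→c: +{c}
  B via B→d: +{d}
  C via C→b a C: +{b}
  C via C→d: +{d}
  S via S→b C: +{b}
  S via S→c B: +{c}
  S via S→d: +{d}
  FIRST[S]={b,c,d}  FIRST[A]={c}  FIRST[B]={d}  FIRST[C]={b,d}
round 2: done
  FIRST[S]={b,c,d}  FIRST[A]={c}  FIRST[B]={d}  FIRST[C]={b,d}

FIRST(S) = ["b", "c", "d"]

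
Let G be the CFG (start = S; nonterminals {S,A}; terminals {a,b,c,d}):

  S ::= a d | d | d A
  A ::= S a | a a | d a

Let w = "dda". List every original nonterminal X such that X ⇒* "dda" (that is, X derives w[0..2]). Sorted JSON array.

CNF form of G:
  S -> T0 T1 | T1 A | d
  A -> S T0 | T0 T0 | T1 T0
  T0 -> a
  T1 -> d

Fill CYK table bottom-up, restricted to cells inside w[0..2]:
  [0..0]={S,T1}  "d"  orig:{S}
  [1..1]={S,T1}  "d"  orig:{S}
  [2..2]={T0}  "a"  orig:{}
  [0..1]=∅  "dd"
  [1..2]={A}  "da"
  [0..2]={S}  "dda"

Original NTs in T[0,2] deriving "dda": ["S"]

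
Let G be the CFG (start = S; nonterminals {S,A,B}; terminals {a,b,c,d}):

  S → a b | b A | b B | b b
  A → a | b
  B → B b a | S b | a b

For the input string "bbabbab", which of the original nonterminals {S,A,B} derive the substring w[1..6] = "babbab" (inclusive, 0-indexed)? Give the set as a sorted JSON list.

CNF form of G:
  S -> T0 A | T0 B | T0 T0 | T1 T0
  A -> a | b
  B -> B X2 | S T0 | T1 T0
  T0 -> b
  T1 -> a
  X2 -> T0 T1

CYK fill (cells [i..j] with 1 ≤ i ≤ j ≤ 6 only):
  T[1,1] 'b' = {A,T0}  orig:{A}
  T[2,2] 'a' = {A,T1}  orig:{A}
  T[3,3] 'b' = {A,T0}  orig:{A}
  T[4,4] 'b' = {A,T0}  orig:{A}
  T[5,5] 'a' = {A,T1}  orig:{A}
  T[6,6] 'b' = {A,T0}  orig:{A}
  T[1,2] 'ba' = {S,X2}  orig:{S}
  T[2,3] 'ab' = {B,S}
  T[3,4] 'bb' = {S}
  T[4,5] 'ba' = {S,X2}  orig:{S}
  T[5,6] 'ab' = {B,S}
  T[1,3] 'bab' = {B,S}
  T[2,4] 'abb' = {B}
  T[3,5] 'bba' = ∅
  T[4,6] 'bab' = {B,S}
  T[1,4] 'babb' = {B,S}
  T[2,5] 'abba' = {B}
  T[3,6] 'bbab' = {S}
  T[1,5] 'babba' = {B,S}
  T[2,6] 'abbab' = ∅
  T[1,6] 'babbab' = {B}

Original NTs in T[1,6] deriving "babbab": ["B"]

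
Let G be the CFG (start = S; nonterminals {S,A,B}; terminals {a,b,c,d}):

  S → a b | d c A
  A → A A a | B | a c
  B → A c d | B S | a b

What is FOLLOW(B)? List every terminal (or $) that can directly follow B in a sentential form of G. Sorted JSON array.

FIRST iteration:
iter 1:
  A via A→a c: +{a}
  B via B→A c d: +{a}
  S via S→a b: +{a}
  S via S→d c A: +{d}
  FIRST[S]={a,d}  FIRST[A]={a}  FIRST[B]={a}
iter 2: (no change)
  FIRST[S]={a,d}  FIRST[A]={a}  FIRST[B]={a}

Compute FOLLOW by fixpoint:
seed FOLLOW(S) with $
pass 1:
  A→A A a: FOLLOW(A) ⊇ FIRST(A) = {a}; new: +{a}
  A→B: FOLLOW(B) ⊇ FOLLOW(A) ⊇ {a}; new: +{a}
  B→A c d: FOLLOW(A) ⊇ FIRST(c) = {c}; new: +{c}
  B→B S: FOLLOW(B) ⊇ FIRST(S) = {a,d}; new: +{d}
  B→B S: FOLLOW(S) ⊇ FOLLOW(B) ⊇ {a,d}; new: +{a,d}
  S→d c A: FOLLOW(A) ⊇ FOLLOW(S) ⊇ {$,a,d}; new: +{$,d}
  FOLLOW[S]={$,a,d}  FOLLOW[A]={$,a,c,d}  FOLLOW[B]={a,d}
pass 2:
  A→B: FOLLOW(B) ⊇ FOLLOW(A) ⊇ {$,a,c,d}; new: +{$,c}
  B→B S: FOLLOW(S) ⊇ FOLLOW(B) ⊇ {$,a,c,d}; new: +{c}
  FOLLOW[S]={$,a,c,d}  FOLLOW[A]={$,a,c,d}  FOLLOW[B]={$,a,c,d}
pass 3: — fixpoint
  FOLLOW[S]={$,a,c,d}  FOLLOW[A]={$,a,c,d}  FOLLOW[B]={$,a,c,d}

FOLLOW(B) = ["$", "a", "c", "d"]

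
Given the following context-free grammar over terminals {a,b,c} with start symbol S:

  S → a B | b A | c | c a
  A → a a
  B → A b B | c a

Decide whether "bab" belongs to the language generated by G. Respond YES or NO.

Convert to CNF:
  S -> T0 B | T1 A | T2 T0 | c
  A -> T0 T0
  B -> A X3 | T2 T0
  T0 -> a
  T1 -> b
  T2 -> c
  X3 -> T1 B

CYK fill:
  [0..0]={T1}  "b"  orig:{}
  [1..1]={T0}  "a"  orig:{}
  [2..2]={T1}  "b"  orig:{}
  [0..1]=∅  "ba"
  [1..2]=∅  "ab"
  [0..2]=∅  "bab"

S ∉ T[0,2] ⇒ NO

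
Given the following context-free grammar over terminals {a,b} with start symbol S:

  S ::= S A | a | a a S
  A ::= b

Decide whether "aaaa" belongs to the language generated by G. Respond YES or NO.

CNF form of G:
  S -> S A | T0 X1 | a
  A -> b
  T0 -> a
  X1 -> T0 S

CYK table (by increasing span):
  [0..0]={S,T0}  "a"  orig:{S}
  [1..1]={S,T0}  "a"  orig:{S}
  [2..2]={S,T0}  "a"  orig:{S}
  [3..3]={S,T0}  "a"  orig:{S}
  [0..1]={X1}  "aa"  orig:{}
  [1..2]={X1}  "aa"  orig:{}
  [2..3]={X1}  "aa"  orig:{}
  [0..2]={S}  "aaa"
  [1..3]={S}  "aaa"
  [0..3]={X1}  "aaaa"  orig:{}

S ∉ T[0,3] ⇒ NO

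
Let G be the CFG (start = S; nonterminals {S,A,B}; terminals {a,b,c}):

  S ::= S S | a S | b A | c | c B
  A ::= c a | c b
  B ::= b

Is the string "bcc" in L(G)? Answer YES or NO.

Convert to CNF:
  S -> S S | T0 B | T1 S | T2 A | c
  A -> T0 T1 | T0 T2
  B -> b
  T0 -> c
  T1 -> a
  T2 -> b

CYK table (by increasing span):
  [0..0]={B,T2}  "b"  orig:{B}
  [1..1]={S,T0}  "c"  orig:{S}
  [2..2]={S,T0}  "c"  orig:{S}
  [0..1]=∅  "bc"
  [1..2]={S}  "cc"
  [0..2]=∅  "bcc"

S ∉ T[0,2] ⇒ NO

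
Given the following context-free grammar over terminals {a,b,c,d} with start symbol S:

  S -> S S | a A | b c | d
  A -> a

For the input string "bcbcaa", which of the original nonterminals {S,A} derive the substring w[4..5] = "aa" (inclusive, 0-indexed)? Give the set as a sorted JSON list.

Convert to CNF:
  S -> S S | T0 A | T1 T2 | d
  A -> a
  T0 -> a
  T1 -> b
  T2 -> c

CYK table (by increasing span), restricted to cells inside w[4..5]:
  T[4,4] 'a' = {A,T0}  orig:{A}
  T[5,5] 'a' = {A,T0}  orig:{A}
  T[4,5] 'aa' = {S}

Original NTs in T[4,5] deriving "aa": ["S"]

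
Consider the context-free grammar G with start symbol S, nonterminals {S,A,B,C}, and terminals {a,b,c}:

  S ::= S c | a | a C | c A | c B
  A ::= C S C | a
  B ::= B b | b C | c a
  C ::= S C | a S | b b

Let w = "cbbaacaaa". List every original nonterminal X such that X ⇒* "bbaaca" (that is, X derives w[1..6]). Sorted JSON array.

Convert to CNF:
  S -> S T1 | T1 A | T1 B | T2 C | a
  A -> C X3 | a
  B -> B T0 | T0 C | T1 T2
  C -> S C | T0 T0 | T2 S
  T0 -> b
  T1 -> c
  T2 -> a
  X3 -> S C

CYK table (by increasing span) (cells [i..j] with 1 ≤ i ≤ j ≤ 6 only):
  cell(1,1) b: {T0}  orig:{}
  cell(2,2) b: {T0}  orig:{}
  cell(3,3) a: {A,S,T2}  orig:{A,S}
  cell(4,4) a: {A,S,T2}  orig:{A,S}
  cell(5,5) c: {T1}  orig:{}
  cell(6,6) a: {A,S,T2}  orig:{A,S}
  cell(1,2) bb: {C}
  cell(2,3) ba: ∅
  cell(3,4) aa: {C}
  cell(4,5) ac: {S}
  cell(5,6) ca: {B,S}
  cell(1,3) bba: ∅
  cell(2,4) baa: {B}
  cell(3,5) aac: {C}
  cell(4,6) aca: {C}
  cell(1,4) bbaa: ∅
  cell(2,5) baac: {B}
  cell(3,6) aaca: {C,S,X3}  orig:{C,S}
  cell(1,5) bbaac: ∅
  cell(2,6) baaca: {B}
  cell(1,6) bbaaca: {A}

Original NTs in T[1,6] deriving "bbaaca": ["A"]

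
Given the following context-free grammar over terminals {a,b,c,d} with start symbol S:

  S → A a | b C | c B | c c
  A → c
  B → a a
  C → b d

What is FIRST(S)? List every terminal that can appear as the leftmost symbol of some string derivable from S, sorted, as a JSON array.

FIRST sets, iterate to fixpoint:
pass 1:
  A via A→c: +{c}
  B via B→a a: +{a}
  C via C→b d: +{b}
  S via S→A a: +{c}
  S via S→b C: +{b}
  S: {b,c}  A: {c}  B: {a}  C: {b}
pass 2: — fixpoint
  S: {b,c}  A: {c}  B: {a}  C: {b}

FIRST(S) = ["b", "c"]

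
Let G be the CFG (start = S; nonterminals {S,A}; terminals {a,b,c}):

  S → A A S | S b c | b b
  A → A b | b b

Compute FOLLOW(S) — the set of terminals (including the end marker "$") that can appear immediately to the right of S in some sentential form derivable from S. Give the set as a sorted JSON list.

FIRST iteration:
iter 1:
  A via A→b b: +{b}
  S via S→A A S: +{b}
  S: {b}  A: {b}
iter 2: — fixpoint
  S: {b}  A: {b}

Compute FOLLOW by fixpoint:
initialize: $ ∈ FOLLOW(S)
[1]
  A→A b: FOLLOW(A) ⊇ FIRST(b) = {b}; new: +{b}
  S→S b c: FOLLOW(S) ⊇ FIRST(b) = {b}; new: +{b}
  FOLLOW(S)={$,b}  FOLLOW(A)={b}
[2] (no change)
  FOLLOW(S)={$,b}  FOLLOW(A)={b}

FOLLOW(S) = ["$", "b"]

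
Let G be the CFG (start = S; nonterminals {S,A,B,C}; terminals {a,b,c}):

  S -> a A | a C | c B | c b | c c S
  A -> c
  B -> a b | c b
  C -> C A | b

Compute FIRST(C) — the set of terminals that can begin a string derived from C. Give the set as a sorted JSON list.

FIRST sets, iterate to fixpoint:
pass 1:
  A via A→c: +{c}
  B via B→a b: +{a}
  B via B→c b: +{c}
  C via C→b: +{b}
  S via S→a A: +{a}
  S via S→c B: +{c}
  S: {a,c}  A: {c}  B: {a,c}  C: {b}
pass 2: done
  S: {a,c}  A: {c}  B: {a,c}  C: {b}

FIRST(C) = ["b"]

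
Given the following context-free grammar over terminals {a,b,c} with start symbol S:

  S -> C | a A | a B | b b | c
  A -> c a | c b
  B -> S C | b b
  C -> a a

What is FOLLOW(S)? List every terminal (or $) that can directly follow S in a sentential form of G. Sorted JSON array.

FIRST iteration:
[1]
  A via A→c a: +{c}
  B via B→b b: +{b}
  C via C→a a: +{a}
  S via S→C: +{a}
  S via S→b b: +{b}
  S via S→c: +{c}
  FIRST(S)={a,b,c}  FIRST(A)={c}  FIRST(B)={b}  FIRST(C)={a}
[2]
  B via B→S C: +{a,c}
  FIRST(S)={a,b,c}  FIRST(A)={c}  FIRST(B)={a,b,c}  FIRST(C)={a}
[3] — fixpoint
  FIRST(S)={a,b,c}  FIRST(A)={c}  FIRST(B)={a,b,c}  FIRST(C)={a}

FOLLOW sets:
seed FOLLOW(S) with $
[1]
  B→S C: FOLLOW(S) ⊇ FIRST(C) = {a}; new: +{a}
  S→C: FOLLOW(C) ⊇ FOLLOW(S) ⊇ {$,a}; new: +{$,a}
  S→a A: FOLLOW(A) ⊇ FOLLOW(S) ⊇ {$,a}; new: +{$,a}
  S→a B: FOLLOW(B) ⊇ FOLLOW(S) ⊇ {$,a}; new: +{$,a}
  FOLLOW[S]={$,a}  FOLLOW[A]={$,a}  FOLLOW[B]={$,a}  FOLLOW[C]={$,a}
[2] (stable)
  FOLLOW[S]={$,a}  FOLLOW[A]={$,a}  FOLLOW[B]={$,a}  FOLLOW[C]={$,a}

FOLLOW(S) = ["$", "a"]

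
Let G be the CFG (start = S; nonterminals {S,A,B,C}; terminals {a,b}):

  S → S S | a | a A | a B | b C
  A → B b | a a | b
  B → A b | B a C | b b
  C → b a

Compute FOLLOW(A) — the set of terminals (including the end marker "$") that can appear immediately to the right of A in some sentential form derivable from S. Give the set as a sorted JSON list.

FIRST iteration:
iter 1:
  A via A→a a: +{a}
  A via A→b: +{b}
  B via B→A b: +{a,b}
  C via C→b a: +{b}
  S via S→a: +{a}
  S via S→b C: +{b}
  FIRST[S]={a,b}  FIRST[A]={a,b}  FIRST[B]={a,b}  FIRST[C]={b}
iter 2: (no change)
  FIRST[S]={a,b}  FIRST[A]={a,b}  FIRST[B]={a,b}  FIRST[C]={b}

FOLLOW sets:
FOLLOW(S) := {$}
round 1:
  A→B b: FOLLOW(B) ⊇ FIRST(b) = {b}; new: +{b}
  B→A b: FOLLOW(A) ⊇ FIRST(b) = {b}; new: +{b}
  B→B a C: FOLLOW(B) ⊇ FIRST(a) = {a}; new: +{a}
  B→B a C: FOLLOW(C) ⊇ FOLLOW(B) ⊇ {a,b}; new: +{a,b}
  S→S S: FOLLOW(S) ⊇ FIRST(S) = {a,b}; new: +{a,b}
  S→a A: FOLLOW(A) ⊇ FOLLOW(S) ⊇ {$,a,b}; new: +{$,a}
  S→a B: FOLLOW(B) ⊇ FOLLOW(S) ⊇ {$,a,b}; new: +{$}
  S→b C: FOLLOW(C) ⊇ FOLLOW(S) ⊇ {$,a,b}; new: +{$}
  S: {$,a,b}  A: {$,a,b}  B: {$,a,b}  C: {$,a,b}
round 2: — fixpoint
  S: {$,a,b}  A: {$,a,b}  B: {$,a,b}  C: {$,a,b}

FOLLOW(A) = ["$", "a", "b"]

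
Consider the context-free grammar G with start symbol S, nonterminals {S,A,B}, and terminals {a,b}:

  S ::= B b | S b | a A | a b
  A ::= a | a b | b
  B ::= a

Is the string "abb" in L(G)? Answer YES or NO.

CNF form of G:
  S -> B T1 | S T1 | T0 A | T0 T1
  A -> T0 T1 | a | b
  B -> a
  T0 -> a
  T1 -> b

CYK table (by increasing span):
  [0..0]={A,B,T0}  "a"  orig:{A,B}
  [1..1]={A,T1}  "b"  orig:{A}
  [2..2]={A,T1}  "b"  orig:{A}
  [0..1]={A,S}  "ab"
  [1..2]=∅  "bb"
  [0..2]={S}  "abb"

S ∈ T[0,2] ⇒ YES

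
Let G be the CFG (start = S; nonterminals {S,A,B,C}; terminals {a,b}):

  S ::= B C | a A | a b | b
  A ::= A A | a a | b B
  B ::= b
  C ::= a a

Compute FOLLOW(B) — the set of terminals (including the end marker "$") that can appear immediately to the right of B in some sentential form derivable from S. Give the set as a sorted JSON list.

FIRST iteration:
iter 1:
  A via A→a a: +{a}
  A via A→b B: +{b}
  B via B→b: +{b}
  C via C→a a: +{a}
  S via S→B C: +{b}
  S via S→a A: +{a}
  S: {a,b}  A: {a,b}  B: {b}  C: {a}
iter 2: done
  S: {a,b}  A: {a,b}  B: {b}  C: {a}

FOLLOW sets:
initialize: $ ∈ FOLLOW(S)
iter 1:
  A→A A: FOLLOW(A) ⊇ FIRST(A) = {a,b}; new: +{a,b}
  A→b B: FOLLOW(B) ⊇ FOLLOW(A) ⊇ {a,b}; new: +{a,b}
  S→B C: FOLLOW(C) ⊇ FOLLOW(S) ⊇ {$}; new: +{$}
  S→a A: FOLLOW(A) ⊇ FOLLOW(S) ⊇ {$}; new: +{$}
  FOLLOW[S]={$}  FOLLOW[A]={$,a,b}  FOLLOW[B]={a,b}  FOLLOW[C]={$}
iter 2:
  A→b B: FOLLOW(B) ⊇ FOLLOW(A) ⊇ {$,a,b}; new: +{$}
  FOLLOW[S]={$}  FOLLOW[A]={$,a,b}  FOLLOW[B]={$,a,b}  FOLLOW[C]={$}
iter 3: (stable)
  FOLLOW[S]={$}  FOLLOW[A]={$,a,b}  FOLLOW[B]={$,a,b}  FOLLOW[C]={$}

FOLLOW(B) = ["$", "a", "b"]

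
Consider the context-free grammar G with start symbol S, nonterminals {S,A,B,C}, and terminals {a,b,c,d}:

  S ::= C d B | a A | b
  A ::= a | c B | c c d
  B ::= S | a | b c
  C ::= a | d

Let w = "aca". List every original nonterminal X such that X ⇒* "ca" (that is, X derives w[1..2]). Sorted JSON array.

CNF form of G:
  S -> C X6 | T2 A | b
  A -> T0 B | T0 X4 | a
  B -> C X5 | T2 A | T3 T0 | a | b
  C -> a | d
  T0 -> c
  T1 -> d
  T2 -> a
  T3 -> b
  X4 -> T0 T1
  X5 -> T1 B
  X6 -> T1 B

CYK table (by increasing span) — only the sub-triangle for w[1..2]:
  T[1,1] 'c' = {T0}  orig:{}
  T[2,2] 'a' = {A,B,C,T2}  orig:{A,B,C}
  T[1,2] 'ca' = {A}

Original NTs in T[1,2] deriving "ca": ["A"]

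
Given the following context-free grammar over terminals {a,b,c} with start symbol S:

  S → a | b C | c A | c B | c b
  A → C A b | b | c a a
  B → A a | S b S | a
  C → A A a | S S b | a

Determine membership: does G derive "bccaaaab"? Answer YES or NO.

CNF form of G:
  S -> T0 C | T1 A | T1 B | T1 T0 | a
  A -> C X3 | T1 X4 | b
  B -> A T2 | S X5 | a
  C -> A X6 | S X7 | a
  T0 -> b
  T1 -> c
  T2 -> a
  X3 -> A T0
  X4 -> T2 T2
  X5 -> T0 S
  X6 -> A T2
  X7 -> S T0

Fill CYK table bottom-up:
  cell(0,0) b: {A,T0}  orig:{A}
  cell(1,1) c: {T1}  orig:{}
  cell(2,2) c: {T1}  orig:{}
  cell(3,3) a: {B,C,S,T2}  orig:{B,C,S}
  cell(4,4) a: {B,C,S,T2}  orig:{B,C,S}
  cell(5,5) a: {B,C,S,T2}  orig:{B,C,S}
  cell(6,6) a: {B,C,S,T2}  orig:{B,C,S}
  cell(7,7) b: {A,T0}  orig:{A}
  cell(0,1) bc: ∅
  cell(1,2) cc: ∅
  cell(2,3) ca: {S}
  cell(3,4) aa: {X4}  orig:{}
  cell(4,5) aa: {X4}  orig:{}
  cell(5,6) aa: {X4}  orig:{}
  cell(6,7) ab: {X7}  orig:{}
  cell(0,2) bcc: ∅
  cell(1,3) cca: ∅
  cell(2,4) caa: {A}
  cell(3,5) aaa: ∅
  cell(4,6) aaa: ∅
  cell(5,7) aab: {C}
  cell(0,3) bcca: ∅
  cell(1,4) ccaa: {S}
  cell(2,5) caaa: {B,X6}  orig:{B}
  cell(3,6) aaaa: ∅
  cell(4,7) aaab: ∅
  cell(0,4) bccaa: {X5}  orig:{}
  cell(1,5) ccaaa: {S}
  cell(2,6) caaaa: ∅
  cell(3,7) aaaab: ∅
  cell(0,5) bccaaa: {X5}  orig:{}
  cell(1,6) ccaaaa: ∅
  cell(2,7) caaaab: ∅
  cell(0,6) bccaaaa: ∅
  cell(1,7) ccaaaab: {C}
  cell(0,7) bccaaaab: {S}

S ∈ T[0,7] ⇒ YES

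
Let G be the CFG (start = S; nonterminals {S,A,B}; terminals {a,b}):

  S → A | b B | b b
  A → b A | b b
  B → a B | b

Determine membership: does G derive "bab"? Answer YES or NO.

CNF form of G:
  S -> T0 A | T0 B | T0 T0
  A -> T0 A | T0 T0
  B -> T1 B | b
  T0 -> b
  T1 -> a

Fill CYK table bottom-up:
  cell(0,0) b: {B,T0}  orig:{B}
  cell(1,1) a: {T1}  orig:{}
  cell(2,2) b: {B,T0}  orig:{B}
  cell(0,1) ba: ∅
  cell(1,2) ab: {B}
  cell(0,2) bab: {S}

S ∈ T[0,2] ⇒ YES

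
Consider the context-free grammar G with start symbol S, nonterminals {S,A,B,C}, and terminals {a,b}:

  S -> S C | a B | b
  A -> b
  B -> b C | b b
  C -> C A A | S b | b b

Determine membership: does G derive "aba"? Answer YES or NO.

CNF form of G:
  S -> S C | T1 B | b
  A -> b
  B -> T0 C | T0 T0
  C -> C X2 | S T0 | T0 T0
  T0 -> b
  T1 -> a
  X2 -> A A

CYK fill:
  T[0,0] 'a' = {T1}  orig:{}
  T[1,1] 'b' = {A,S,T0}  orig:{A,S}
  T[2,2] 'a' = {T1}  orig:{}
  T[0,1] 'ab' = ∅
  T[1,2] 'ba' = ∅
  T[0,2] 'aba' = ∅

S ∉ T[0,2] ⇒ NO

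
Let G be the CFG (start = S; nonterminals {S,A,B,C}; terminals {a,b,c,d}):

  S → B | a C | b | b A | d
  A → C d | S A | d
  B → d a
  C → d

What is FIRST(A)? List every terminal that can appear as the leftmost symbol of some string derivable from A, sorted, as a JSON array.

FIRST iteration:
[1]
  A via A→d: +{d}
  B via B→d a: +{d}
  C via C→d: +{d}
  S via S→B: +{d}
  S via S→a C: +{a}
  S via S→b: +{b}
  FIRST[S]={a,b,d}  FIRST[A]={d}  FIRST[B]={d}  FIRST[C]={d}
[2]
  A via A→S A: +{a,b}
  FIRST[S]={a,b,d}  FIRST[A]={a,b,d}  FIRST[B]={d}  FIRST[C]={d}
[3] (no change)
  FIRST[S]={a,b,d}  FIRST[A]={a,b,d}  FIRST[B]={d}  FIRST[C]={d}

FIRST(A) = ["a", "b", "d"]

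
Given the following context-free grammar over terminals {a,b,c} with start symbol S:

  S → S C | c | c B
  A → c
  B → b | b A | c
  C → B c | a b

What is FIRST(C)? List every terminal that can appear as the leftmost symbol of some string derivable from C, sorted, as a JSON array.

Compute FIRST by fixpoint:
round 1:
  A via A→c: +{c}
  B via B→b: +{b}
  B via B→c: +{c}
  C via C→B c: +{b,c}
  C via C→a b: +{a}
  S via S→c: +{c}
  S: {c}  A: {c}  B: {b,c}  C: {a,b,c}
round 2: done
  S: {c}  A: {c}  B: {b,c}  C: {a,b,c}

FIRST(C) = ["a", "b", "c"]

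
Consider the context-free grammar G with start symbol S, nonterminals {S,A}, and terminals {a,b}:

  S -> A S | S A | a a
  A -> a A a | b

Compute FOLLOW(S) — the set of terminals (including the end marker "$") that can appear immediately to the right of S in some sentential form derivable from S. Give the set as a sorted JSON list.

FIRST sets, iterate to fixpoint:
pass 1:
  A via A→a A a: +{a}
  A via A→b: +{b}
  S via S→A S: +{a,b}
  FIRST[S]={a,b}  FIRST[A]={a,b}
pass 2: (stable)
  FIRST[S]={a,b}  FIRST[A]={a,b}

FOLLOW iteration:
initialize: $ ∈ FOLLOW(S)
pass 1:
  A→a A a: FOLLOW(A) ⊇ FIRST(a) = {a}; new: +{a}
  S→A S: FOLLOW(A) ⊇ FIRST(S) = {a,b}; new: +{b}
  S→S A: FOLLOW(S) ⊇ FIRST(A) = {a,b}; new: +{a,b}
  S→S A: FOLLOW(A) ⊇ FOLLOW(S) ⊇ {$,a,b}; new: +{$}
  S: {$,a,b}  A: {$,a,b}
pass 2: (stable)
  S: {$,a,b}  A: {$,a,b}

FOLLOW(S) = ["$", "a", "b"]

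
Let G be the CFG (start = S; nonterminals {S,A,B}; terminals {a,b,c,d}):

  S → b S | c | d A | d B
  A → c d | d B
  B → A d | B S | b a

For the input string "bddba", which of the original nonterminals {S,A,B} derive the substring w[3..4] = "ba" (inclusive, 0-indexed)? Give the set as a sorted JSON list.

CNF form of G:
  S -> T1 A | T1 B | T2 S | c
  A -> T0 T1 | T1 B
  B -> A T1 | B S | T2 T3
  T0 -> c
  T1 -> d
  T2 -> b
  T3 -> a

CYK table (by increasing span), restricted to cells inside w[3..4]:
  T[3,3] 'b' = {T2}  orig:{}
  T[4,4] 'a' = {T3}  orig:{}
  T[3,4] 'ba' = {B}

Original NTs in T[3,4] deriving "ba": ["B"]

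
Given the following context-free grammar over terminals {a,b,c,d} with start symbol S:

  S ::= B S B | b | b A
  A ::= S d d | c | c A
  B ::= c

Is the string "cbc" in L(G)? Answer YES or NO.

CNF form of G:
  S -> B X4 | T2 A | b
  A -> S X3 | T1 A | c
  B -> c
  T0 -> d
  T1 -> c
  T2 -> b
  X3 -> T0 T0
  X4 -> S B

Fill CYK table bottom-up:
  [0..0]={A,B,T1}  "c"  orig:{A,B}
  [1..1]={S,T2}  "b"  orig:{S}
  [2..2]={A,B,T1}  "c"  orig:{A,B}
  [0..1]=∅  "cb"
  [1..2]={S,X4}  "bc"  orig:{S}
  [0..2]={S}  "cbc"

S ∈ T[0,2] ⇒ YES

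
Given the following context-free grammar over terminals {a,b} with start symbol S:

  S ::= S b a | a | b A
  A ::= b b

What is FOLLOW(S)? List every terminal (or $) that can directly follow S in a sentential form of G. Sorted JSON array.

FIRST iteration:
round 1:
  A via A→b b: +{b}
  S via S→a: +{a}
  S via S→b A: +{b}
  FIRST[S]={a,b}  FIRST[A]={b}
round 2: — fixpoint
  FIRST[S]={a,b}  FIRST[A]={b}

FOLLOW sets:
FOLLOW(S) := {$}
[1]
  S→S b a: FOLLOW(S) ⊇ FIRST(b) = {b}; new: +{b}
  S→b A: FOLLOW(A) ⊇ FOLLOW(S) ⊇ {$,b}; new: +{$,b}
  FOLLOW(S)={$,b}  FOLLOW(A)={$,b}
[2] — fixpoint
  FOLLOW(S)={$,b}  FOLLOW(A)={$,b}

FOLLOW(S) = ["$", "b"]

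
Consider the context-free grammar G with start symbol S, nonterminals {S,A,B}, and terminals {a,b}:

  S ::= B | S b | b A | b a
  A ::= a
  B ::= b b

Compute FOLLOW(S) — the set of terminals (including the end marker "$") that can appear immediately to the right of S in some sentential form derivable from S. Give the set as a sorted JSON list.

FIRST sets, iterate to fixpoint:
[1]
  A via A→a: +{a}
  B via B→b b: +{b}
  S via S→B: +{b}
  S: {b}  A: {a}  B: {b}
[2] (no change)
  S: {b}  A: {a}  B: {b}

Compute FOLLOW by fixpoint:
initialize: $ ∈ FOLLOW(S)
round 1:
  S→B: FOLLOW(B) ⊇ FOLLOW(S) ⊇ {$}; new: +{$}
  S→S b: FOLLOW(S) ⊇ FIRST(b) = {b}; new: +{b}
  S→b A: FOLLOW(A) ⊇ FOLLOW(S) ⊇ {$,b}; new: +{$,b}
  FOLLOW(S)={$,b}  FOLLOW(A)={$,b}  FOLLOW(B)={$}
round 2:
  S→B: FOLLOW(B) ⊇ FOLLOW(S) ⊇ {$,b}; new: +{b}
  FOLLOW(S)={$,b}  FOLLOW(A)={$,b}  FOLLOW(B)={$,b}
round 3: — fixpoint
  FOLLOW(S)={$,b}  FOLLOW(A)={$,b}  FOLLOW(B)={$,b}

FOLLOW(S) = ["$", "b"]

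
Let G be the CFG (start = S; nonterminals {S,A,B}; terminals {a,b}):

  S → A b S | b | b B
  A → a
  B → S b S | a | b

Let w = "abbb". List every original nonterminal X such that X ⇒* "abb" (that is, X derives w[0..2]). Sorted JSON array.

Convert to CNF:
  S -> A X2 | T0 B | b
  A -> a
  B -> S X1 | a | b
  T0 -> b
  X1 -> T0 S
  X2 -> T0 S

Fill CYK table bottom-up — only the sub-triangle for w[0..2]:
  T[0,0] 'a' = {A,B}
  T[1,1] 'b' = {B,S,T0}  orig:{B,S}
  T[2,2] 'b' = {B,S,T0}  orig:{B,S}
  T[0,1] 'ab' = ∅
  T[1,2] 'bb' = {S,X1,X2}  orig:{S}
  T[0,2] 'abb' = {S}

Original NTs in T[0,2] deriving "abb": ["S"]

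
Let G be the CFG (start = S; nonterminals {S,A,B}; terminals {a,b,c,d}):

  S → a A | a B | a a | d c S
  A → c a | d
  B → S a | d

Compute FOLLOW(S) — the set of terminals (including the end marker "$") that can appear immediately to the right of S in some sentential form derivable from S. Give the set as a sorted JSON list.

FIRST sets, iterate to fixpoint:
pass 1:
  A via A→c a: +{c}
  A via A→d: +{d}
  B via B→d: +{d}
  S via S→a A: +{a}
  S via S→d c S: +{d}
  FIRST[S]={a,d}  FIRST[A]={c,d}  FIRST[B]={d}
pass 2:
  B via B→S a: +{a}
  FIRST[S]={a,d}  FIRST[A]={c,d}  FIRST[B]={a,d}
pass 3: done
  FIRST[S]={a,d}  FIRST[A]={c,d}  FIRST[B]={a,d}

FOLLOW iteration:
initialize: $ ∈ FOLLOW(S)
pass 1:
  B→S a: FOLLOW(S) ⊇ FIRST(a) = {a}; new: +{a}
  S→a A: FOLLOW(A) ⊇ FOLLOW(S) ⊇ {$,a}; new: +{$,a}
  S→a B: FOLLOW(B) ⊇ FOLLOW(S) ⊇ {$,a}; new: +{$,a}
  FOLLOW[S]={$,a}  FOLLOW[A]={$,a}  FOLLOW[B]={$,a}
pass 2: (no change)
  FOLLOW[S]={$,a}  FOLLOW[A]={$,a}  FOLLOW[B]={$,a}

FOLLOW(S) = ["$", "a"]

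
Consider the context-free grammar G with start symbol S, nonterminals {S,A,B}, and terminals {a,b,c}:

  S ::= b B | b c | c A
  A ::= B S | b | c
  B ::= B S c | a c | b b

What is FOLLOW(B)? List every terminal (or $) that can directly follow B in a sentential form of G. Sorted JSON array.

FIRST sets, iterate to fixpoint:
[1]
  A via A→b: +{b}
  A via A→c: +{c}
  B via B→a c: +{a}
  B via B→b b: +{b}
  S via S→b B: +{b}
  S via S→c A: +{c}
  FIRST[S]={b,c}  FIRST[A]={b,c}  FIRST[B]={a,b}
[2]
  A via A→B S: +{a}
  FIRST[S]={b,c}  FIRST[A]={a,b,c}  FIRST[B]={a,b}
[3] — fixpoint
  FIRST[S]={b,c}  FIRST[A]={a,b,c}  FIRST[B]={a,b}

FOLLOW sets:
initialize: $ ∈ FOLLOW(S)
iter 1:
  A→B S: FOLLOW(B) ⊇ FIRST(S) = {b,c}; new: +{b,c}
  B→B S c: FOLLOW(S) ⊇ FIRST(c) = {c}; new: +{c}
  S→b B: FOLLOW(B) ⊇ FOLLOW(S) ⊇ {$,c}; new: +{$}
  S→c A: FOLLOW(A) ⊇ FOLLOW(S) ⊇ {$,c}; new: +{$,c}
  FOLLOW[S]={$,c}  FOLLOW[A]={$,c}  FOLLOW[B]={$,b,c}
iter 2: (stable)
  FOLLOW[S]={$,c}  FOLLOW[A]={$,c}  FOLLOW[B]={$,b,c}

FOLLOW(B) = ["$", "b", "c"]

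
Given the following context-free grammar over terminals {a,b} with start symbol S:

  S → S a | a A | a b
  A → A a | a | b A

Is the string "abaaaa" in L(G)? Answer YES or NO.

Convert to CNF:
  S -> S T0 | T0 A | T0 T1
  A -> A T0 | T1 A | a
  T0 -> a
  T1 -> b

CYK table (by increasing span):
  cell(0,0) a: {A,T0}  orig:{A}
  cell(1,1) b: {T1}  orig:{}
  cell(2,2) a: {A,T0}  orig:{A}
  cell(3,3) a: {A,T0}  orig:{A}
  cell(4,4) a: {A,T0}  orig:{A}
  cell(5,5) a: {A,T0}  orig:{A}
  cell(0,1) ab: {S}
  cell(1,2) ba: {A}
  cell(2,3) aa: {A,S}
  cell(3,4) aa: {A,S}
  cell(4,5) aa: {A,S}
  cell(0,2) aba: {S}
  cell(1,3) baa: {A}
  cell(2,4) aaa: {A,S}
  cell(3,5) aaa: {A,S}
  cell(0,3) abaa: {S}
  cell(1,4) baaa: {A}
  cell(2,5) aaaa: {A,S}
  cell(0,4) abaaa: {S}
  cell(1,5) baaaa: {A}
  cell(0,5) abaaaa: {S}

S ∈ T[0,5] ⇒ YES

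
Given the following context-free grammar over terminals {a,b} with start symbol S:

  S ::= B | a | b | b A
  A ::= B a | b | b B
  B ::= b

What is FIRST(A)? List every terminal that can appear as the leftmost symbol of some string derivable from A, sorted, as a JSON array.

FIRST iteration:
iter 1:
  A via A→b: +{b}
  B via B→b: +{b}
  S via S→B: +{b}
  S via S→a: +{a}
  S: {a,b}  A: {b}  B: {b}
iter 2: (stable)
  S: {a,b}  A: {b}  B: {b}

FIRST(A) = ["b"]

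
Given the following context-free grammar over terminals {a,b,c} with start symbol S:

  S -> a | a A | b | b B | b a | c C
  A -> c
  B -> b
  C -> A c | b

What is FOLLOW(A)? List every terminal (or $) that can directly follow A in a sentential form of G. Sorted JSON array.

FIRST sets, iterate to fixpoint:
round 1:
  A via A→c: +{c}
  B via B→b: +{b}
  C via C→A c: +{c}
  C via C→b: +{b}
  S via S→a: +{a}
  S via S→b: +{b}
  S via S→c C: +{c}
  S: {a,b,c}  A: {c}  B: {b}  C: {b,c}
round 2: (stable)
  S: {a,b,c}  A: {c}  B: {b}  C: {b,c}

FOLLOW iteration:
seed FOLLOW(S) with $
[1]
  C→A c: FOLLOW(A) ⊇ FIRST(c) = {c}; new: +{c}
  S→a A: FOLLOW(A) ⊇ FOLLOW(S) ⊇ {$}; new: +{$}
  S→b B: FOLLOW(B) ⊇ FOLLOW(S) ⊇ {$}; new: +{$}
  S→c C: FOLLOW(C) ⊇ FOLLOW(S) ⊇ {$}; new: +{$}
  S: {$}  A: {$,c}  B: {$}  C: {$}
[2] done
  S: {$}  A: {$,c}  B: {$}  C: {$}

FOLLOW(A) = ["$", "c"]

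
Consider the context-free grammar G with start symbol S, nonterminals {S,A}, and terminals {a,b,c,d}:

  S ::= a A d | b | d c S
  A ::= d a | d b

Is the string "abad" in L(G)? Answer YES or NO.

Convert to CNF:
  S -> T0 X5 | T1 X4 | b
  A -> T0 T1 | T0 T2
  T0 -> d
  T1 -> a
  T2 -> b
  T3 -> c
  X4 -> A T0
  X5 -> T3 S

CYK table (by increasing span):
  T[0,0] 'a' = {T1}  orig:{}
  T[1,1] 'b' = {S,T2}  orig:{S}
  T[2,2] 'a' = {T1}  orig:{}
  T[3,3] 'd' = {T0}  orig:{}
  T[0,1] 'ab' = ∅
  T[1,2] 'ba' = ∅
  T[2,3] 'ad' = ∅
  T[0,2] 'aba' = ∅
  T[1,3] 'bad' = ∅
  T[0,3] 'abad' = ∅

S ∉ T[0,3] ⇒ NO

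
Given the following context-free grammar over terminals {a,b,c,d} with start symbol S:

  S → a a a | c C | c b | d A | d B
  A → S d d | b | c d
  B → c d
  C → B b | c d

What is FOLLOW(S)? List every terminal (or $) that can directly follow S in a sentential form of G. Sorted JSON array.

Compute FIRST by fixpoint:
pass 1:
  A via A→b: +{b}
  A via A→c d: +{c}
  B via B→c d: +{c}
  C via C→B b: +{c}
  S via S→a a a: +{a}
  S via S→c C: +{c}
  S via S→d A: +{d}
  S: {a,c,d}  A: {b,c}  B: {c}  C: {c}
pass 2:
  A via A→S d d: +{a,d}
  S: {a,c,d}  A: {a,b,c,d}  B: {c}  C: {c}
pass 3: — fixpoint
  S: {a,c,d}  A: {a,b,c,d}  B: {c}  C: {c}

Compute FOLLOW by fixpoint:
initialize: $ ∈ FOLLOW(S)
iter 1:
  A→S d d: FOLLOW(S) ⊇ FIRST(d) = {d}; new: +{d}
  C→B b: FOLLOW(B) ⊇ FIRST(b) = {b}; new: +{b}
  S→c C: FOLLOW(C) ⊇ FOLLOW(S) ⊇ {$,d}; new: +{$,d}
  S→d A: FOLLOW(A) ⊇ FOLLOW(S) ⊇ {$,d}; new: +{$,d}
  S→d B: FOLLOW(B) ⊇ FOLLOW(S) ⊇ {$,d}; new: +{$,d}
  FOLLOW[S]={$,d}  FOLLOW[A]={$,d}  FOLLOW[B]={$,b,d}  FOLLOW[C]={$,d}
iter 2: (no change)
  FOLLOW[S]={$,d}  FOLLOW[A]={$,d}  FOLLOW[B]={$,b,d}  FOLLOW[C]={$,d}

FOLLOW(S) = ["$", "d"]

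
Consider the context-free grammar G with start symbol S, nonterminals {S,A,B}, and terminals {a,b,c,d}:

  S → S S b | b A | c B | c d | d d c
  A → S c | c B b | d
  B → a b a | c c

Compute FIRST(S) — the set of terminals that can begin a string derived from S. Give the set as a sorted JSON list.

Compute FIRST by fixpoint:
[1]
  A via A→c B b: +{c}
  A via A→d: +{d}
  B via B→a b a: +{a}
  B via B→c c: +{c}
  S via S→b A: +{b}
  S via S→c B: +{c}
  S via S→d d c: +{d}
  S: {b,c,d}  A: {c,d}  B: {a,c}
[2]
  A via A→S c: +{b}
  S: {b,c,d}  A: {b,c,d}  B: {a,c}
[3] done
  S: {b,c,d}  A: {b,c,d}  B: {a,c}

FIRST(S) = ["b", "c", "d"]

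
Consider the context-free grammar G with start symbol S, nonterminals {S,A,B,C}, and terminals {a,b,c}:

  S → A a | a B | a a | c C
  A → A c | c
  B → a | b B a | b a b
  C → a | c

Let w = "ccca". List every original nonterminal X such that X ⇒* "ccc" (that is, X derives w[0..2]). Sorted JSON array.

Convert to CNF:
  S -> A T2 | T0 C | T2 B | T2 T2
  A -> A T0 | c
  B -> T1 X3 | T1 X4 | a
  C -> a | c
  T0 -> c
  T1 -> b
  T2 -> a
  X3 -> B T2
  X4 -> T2 T1

CYK fill (cells [i..j] with 0 ≤ i ≤ j ≤ 2 only):
  [0..0]={A,C,T0}  "c"  orig:{A,C}
  [1..1]={A,C,T0}  "c"  orig:{A,C}
  [2..2]={A,C,T0}  "c"  orig:{A,C}
  [0..1]={A,S}  "cc"
  [1..2]={A,S}  "cc"
  [0..2]={A}  "ccc"

Original NTs in T[0,2] deriving "ccc": ["A"]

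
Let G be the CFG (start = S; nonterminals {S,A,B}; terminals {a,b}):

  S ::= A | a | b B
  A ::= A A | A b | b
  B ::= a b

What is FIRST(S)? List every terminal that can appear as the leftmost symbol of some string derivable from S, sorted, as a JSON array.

FIRST iteration:
pass 1:
  A via A→b: +{b}
  B via B→a b: +{a}
  S via S→A: +{b}
  S via S→a: +{a}
  S: {a,b}  A: {b}  B: {a}
pass 2: (stable)
  S: {a,b}  A: {b}  B: {a}

FIRST(S) = ["a", "b"]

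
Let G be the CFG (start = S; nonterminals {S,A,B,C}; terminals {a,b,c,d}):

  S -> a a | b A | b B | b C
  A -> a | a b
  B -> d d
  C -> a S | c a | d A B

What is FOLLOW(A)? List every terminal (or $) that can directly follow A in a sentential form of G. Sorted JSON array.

FIRST sets, iterate to fixpoint:
round 1:
  A via A→a: +{a}
  B via B→d d: +{d}
  C via C→a S: +{a}
  C via C→c a: +{c}
  C via C→d A B: +{d}
  S via S→a a: +{a}
  S via S→b A: +{b}
  FIRST[S]={a,b}  FIRST[A]={a}  FIRST[B]={d}  FIRST[C]={a,c,d}
round 2: (no change)
  FIRST[S]={a,b}  FIRST[A]={a}  FIRST[B]={d}  FIRST[C]={a,c,d}

Compute FOLLOW by fixpoint:
FOLLOW(S) := {$}
iter 1:
  C→d A B: FOLLOW(A) ⊇ FIRST(B) = {d}; new: +{d}
  S→b A: FOLLOW(A) ⊇ FOLLOW(S) ⊇ {$}; new: +{$}
  S→b B: FOLLOW(B) ⊇ FOLLOW(S) ⊇ {$}; new: +{$}
  S→b C: FOLLOW(C) ⊇ FOLLOW(S) ⊇ {$}; new: +{$}
  S: {$}  A: {$,d}  B: {$}  C: {$}
iter 2: — fixpoint
  S: {$}  A: {$,d}  B: {$}  C: {$}

FOLLOW(A) = ["$", "d"]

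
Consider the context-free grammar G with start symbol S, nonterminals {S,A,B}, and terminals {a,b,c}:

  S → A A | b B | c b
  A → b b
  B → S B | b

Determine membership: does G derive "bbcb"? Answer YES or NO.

CNF form of G:
  S -> A A | T0 B | T1 T0
  A -> T0 T0
  B -> S B | b
  T0 -> b
  T1 -> c

Fill CYK table bottom-up:
  cell(0,0) b: {B,T0}  orig:{B}
  cell(1,1) b: {B,T0}  orig:{B}
  cell(2,2) c: {T1}  orig:{}
  cell(3,3) b: {B,T0}  orig:{B}
  cell(0,1) bb: {A,S}
  cell(1,2) bc: ∅
  cell(2,3) cb: {S}
  cell(0,2) bbc: ∅
  cell(1,3) bcb: ∅
  cell(0,3) bbcb: ∅

S ∉ T[0,3] ⇒ NO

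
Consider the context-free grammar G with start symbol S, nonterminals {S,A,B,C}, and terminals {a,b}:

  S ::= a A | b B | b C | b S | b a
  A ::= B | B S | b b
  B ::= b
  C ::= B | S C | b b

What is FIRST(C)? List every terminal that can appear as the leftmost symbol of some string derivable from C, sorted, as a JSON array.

FIRST sets, iterate to fixpoint:
round 1:
  A via A→b b: +{b}
  B via B→b: +{b}
  C via C→B: +{b}
  S via S→a A: +{a}
  S via S→b B: +{b}
  FIRST[S]={a,b}  FIRST[A]={b}  FIRST[B]={b}  FIRST[C]={b}
round 2:
  C via C→S C: +{a}
  FIRST[S]={a,b}  FIRST[A]={b}  FIRST[B]={b}  FIRST[C]={a,b}
round 3: (stable)
  FIRST[S]={a,b}  FIRST[A]={b}  FIRST[B]={b}  FIRST[C]={a,b}

FIRST(C) = ["a", "b"]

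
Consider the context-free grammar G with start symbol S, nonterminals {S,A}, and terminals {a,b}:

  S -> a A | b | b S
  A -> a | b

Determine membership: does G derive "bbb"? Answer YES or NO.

CNF form of G:
  S -> T0 A | T1 S | b
  A -> a | b
  T0 -> a
  T1 -> b

CYK table (by increasing span):
  T[0,0] 'b' = {A,S,T1}  orig:{A,S}
  T[1,1] 'b' = {A,S,T1}  orig:{A,S}
  T[2,2] 'b' = {A,S,T1}  orig:{A,S}
  T[0,1] 'bb' = {S}
  T[1,2] 'bb' = {S}
  T[0,2] 'bbb' = {S}

S ∈ T[0,2] ⇒ YES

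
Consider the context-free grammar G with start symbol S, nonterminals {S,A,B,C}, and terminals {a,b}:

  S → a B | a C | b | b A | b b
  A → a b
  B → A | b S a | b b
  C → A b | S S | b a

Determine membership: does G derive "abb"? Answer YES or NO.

Convert to CNF:
  S -> T0 B | T0 C | T1 A | T1 T1 | b
  A -> T0 T1
  B -> T0 T1 | T1 T1 | T1 X2
  C -> A T1 | S S | T1 T0
  T0 -> a
  T1 -> b
  X2 -> S T0

Fill CYK table bottom-up:
  cell(0,0) a: {T0}  orig:{}
  cell(1,1) b: {S,T1}  orig:{S}
  cell(2,2) b: {S,T1}  orig:{S}
  cell(0,1) ab: {A,B}
  cell(1,2) bb: {B,C,S}
  cell(0,2) abb: {C,S}

S ∈ T[0,2] ⇒ YES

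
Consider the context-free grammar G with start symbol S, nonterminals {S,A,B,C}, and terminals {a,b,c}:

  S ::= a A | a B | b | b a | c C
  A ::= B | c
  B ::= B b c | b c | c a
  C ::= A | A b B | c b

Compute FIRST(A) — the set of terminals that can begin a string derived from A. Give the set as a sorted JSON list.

FIRST sets, iterate to fixpoint:
iter 1:
  A via A→c: +{c}
  B via B→b c: +{b}
  B via B→c a: +{c}
  C via C→A: +{c}
  S via S→a A: +{a}
  S via S→b: +{b}
  S via S→c C: +{c}
  FIRST[S]={a,b,c}  FIRST[A]={c}  FIRST[B]={b,c}  FIRST[C]={c}
iter 2:
  A via A→B: +{b}
  C via C→A: +{b}
  FIRST[S]={a,b,c}  FIRST[A]={b,c}  FIRST[B]={b,c}  FIRST[C]={b,c}
iter 3: done
  FIRST[S]={a,b,c}  FIRST[A]={b,c}  FIRST[B]={b,c}  FIRST[C]={b,c}

FIRST(A) = ["b", "c"]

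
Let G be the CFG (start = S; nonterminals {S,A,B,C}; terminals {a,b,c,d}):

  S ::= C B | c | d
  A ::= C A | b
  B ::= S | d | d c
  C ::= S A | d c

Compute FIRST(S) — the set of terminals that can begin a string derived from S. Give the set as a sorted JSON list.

FIRST sets, iterate to fixpoint:
pass 1:
  A via A→b: +{b}
  B via B→d: +{d}
  C via C→d c: +{d}
  S via S→C B: +{d}
  S via S→c: +{c}
  FIRST(S)={c,d}  FIRST(A)={b}  FIRST(B)={d}  FIRST(C)={d}
pass 2:
  A via A→C A: +{d}
  B via B→S: +{c}
  C via C→S A: +{c}
  FIRST(S)={c,d}  FIRST(A)={b,d}  FIRST(B)={c,d}  FIRST(C)={c,d}
pass 3:
  A via A→C A: +{c}
  FIRST(S)={c,d}  FIRST(A)={b,c,d}  FIRST(B)={c,d}  FIRST(C)={c,d}
pass 4: (no change)
  FIRST(S)={c,d}  FIRST(A)={b,c,d}  FIRST(B)={c,d}  FIRST(C)={c,d}

FIRST(S) = ["c", "d"]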